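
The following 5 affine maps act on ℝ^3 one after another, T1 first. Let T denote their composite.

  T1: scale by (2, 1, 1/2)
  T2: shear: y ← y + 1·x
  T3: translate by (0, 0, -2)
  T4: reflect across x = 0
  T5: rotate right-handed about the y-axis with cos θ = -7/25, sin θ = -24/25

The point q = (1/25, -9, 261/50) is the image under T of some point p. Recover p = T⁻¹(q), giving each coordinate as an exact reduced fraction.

T1 = [2 0 0 0; 0 1 0 0; 0 0 1/2 0; 0 0 0 1]
T2·T1 = [2 0 0 0; 2 1 0 0; 0 0 1/2 0; 0 0 0 1]
T3·…·T1 = [2 0 0 0; 2 1 0 0; 0 0 1/2 -2; 0 0 0 1]
T4·…·T1 = [-2 0 0 0; 2 1 0 0; 0 0 1/2 -2; 0 0 0 1]
T5·…·T1 = [14/25 0 -12/25 48/25; 2 1 0 0; -48/25 0 -7/50 14/25; 0 0 0 1]
det M = -1; M⁻¹ = [7/50 0 -12/25 0; -7/25 1 24/25 0; -48/25 0 -14/25 4; 0 0 0 1]
M⁻¹ · (1/25, -9, 261/50)ᵀ = (-5/2, -4, 1)ᵀ

p = (-5/2, -4, 1)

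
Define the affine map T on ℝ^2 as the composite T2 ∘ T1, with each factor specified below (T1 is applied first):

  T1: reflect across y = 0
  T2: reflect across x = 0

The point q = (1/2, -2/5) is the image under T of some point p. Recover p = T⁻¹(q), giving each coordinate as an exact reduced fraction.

T1 = [1 0 0; 0 -1 0; 0 0 1]
T2·T1 = [-1 0 0; 0 -1 0; 0 0 1]
det M = 1; M⁻¹ = [-1 0 0; 0 -1 0; 0 0 1]
M⁻¹ · (1/2, -2/5)ᵀ = (-1/2, 2/5)ᵀ

p = (-1/2, 2/5)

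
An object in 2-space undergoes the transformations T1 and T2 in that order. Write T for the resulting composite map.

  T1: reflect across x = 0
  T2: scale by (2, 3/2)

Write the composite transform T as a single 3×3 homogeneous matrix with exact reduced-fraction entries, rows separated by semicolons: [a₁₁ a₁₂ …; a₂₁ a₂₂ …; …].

T1 = [-1 0 0; 0 1 0; 0 0 1]
T2·T1 = [-2 0 0; 0 3/2 0; 0 0 1]

T = [-2 0 0; 0 3/2 0; 0 0 1]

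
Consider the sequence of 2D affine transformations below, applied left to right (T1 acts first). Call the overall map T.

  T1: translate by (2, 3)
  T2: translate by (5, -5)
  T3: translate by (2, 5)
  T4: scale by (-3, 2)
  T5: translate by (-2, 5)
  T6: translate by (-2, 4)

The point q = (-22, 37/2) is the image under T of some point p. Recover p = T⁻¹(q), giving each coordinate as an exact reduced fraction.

T1 = [1 0 2; 0 1 3; 0 0 1]
T2·T1 = [1 0 7; 0 1 -2; 0 0 1]
T3·…·T1 = [1 0 9; 0 1 3; 0 0 1]
T4·…·T1 = [-3 0 -27; 0 2 6; 0 0 1]
T5·…·T1 = [-3 0 -29; 0 2 11; 0 0 1]
T6·…·T1 = [-3 0 -31; 0 2 15; 0 0 1]
det M = -6; M⁻¹ = [-1/3 0 -31/3; 0 1/2 -15/2; 0 0 1]
M⁻¹ · (-22, 37/2)ᵀ = (-3, 7/4)ᵀ

p = (-3, 7/4)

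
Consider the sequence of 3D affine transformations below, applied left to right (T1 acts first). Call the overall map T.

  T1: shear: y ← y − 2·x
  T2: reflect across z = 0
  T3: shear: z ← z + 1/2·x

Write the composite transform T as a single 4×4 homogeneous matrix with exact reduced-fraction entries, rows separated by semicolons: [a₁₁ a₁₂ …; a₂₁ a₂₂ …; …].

T = [1 0 0 0; -2 1 0 0; 1/2 0 -1 0; 0 0 0 1]

T1 = [1 0 0 0; -2 1 0 0; 0 0 1 0; 0 0 0 1]
T2·T1 = [1 0 0 0; -2 1 0 0; 0 0 -1 0; 0 0 0 1]
T3·…·T1 = [1 0 0 0; -2 1 0 0; 1/2 0 -1 0; 0 0 0 1]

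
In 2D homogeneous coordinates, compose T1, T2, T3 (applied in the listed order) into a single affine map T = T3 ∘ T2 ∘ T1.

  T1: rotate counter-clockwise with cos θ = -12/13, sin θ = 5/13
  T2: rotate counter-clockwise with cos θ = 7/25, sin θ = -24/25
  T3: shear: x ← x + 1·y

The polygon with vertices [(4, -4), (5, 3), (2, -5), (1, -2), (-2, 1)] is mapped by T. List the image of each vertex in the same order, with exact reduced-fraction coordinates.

T1 rotate counter-clockwise with cos θ = -12/13, sin θ = 5/13: (4, -4) → (-28/13, 68/13); (5, 3) → (-75/13, -11/13); (2, -5) → (1/13, 70/13); (1, -2) → (-2/13, 29/13); (-2, 1) → (19/13, -22/13)
T2 rotate counter-clockwise with cos θ = 7/25, sin θ = -24/25: (-28/13, 68/13) → (1436/325, 1148/325); (-75/13, -11/13) → (-789/325, 1723/325); (1/13, 70/13) → (1687/325, 466/325); (-2/13, 29/13) → (682/325, 251/325); (19/13, -22/13) → (-79/65, -122/65)
T3 shear: x ← x + 1·y: (1436/325, 1148/325) → (2584/325, 1148/325); (-789/325, 1723/325) → (934/325, 1723/325); (1687/325, 466/325) → (2153/325, 466/325); (682/325, 251/325) → (933/325, 251/325); (-79/65, -122/65) → (-201/65, -122/65)

image vertices: (2584/325, 1148/325), (934/325, 1723/325), (2153/325, 466/325), (933/325, 251/325), (-201/65, -122/65)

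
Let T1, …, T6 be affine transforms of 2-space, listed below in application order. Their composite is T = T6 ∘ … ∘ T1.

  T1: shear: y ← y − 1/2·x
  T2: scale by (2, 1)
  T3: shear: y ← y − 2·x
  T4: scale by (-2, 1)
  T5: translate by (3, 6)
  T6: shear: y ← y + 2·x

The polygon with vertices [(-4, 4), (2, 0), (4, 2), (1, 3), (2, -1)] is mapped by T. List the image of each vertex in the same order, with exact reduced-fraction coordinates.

T1 shear: y ← y − 1/2·x: (-4, 4) → (-4, 6); (2, 0) → (2, -1); (4, 2) → (4, 0); (1, 3) → (1, 5/2); (2, -1) → (2, -2)
T2 scale by (2, 1): (-4, 6) → (-8, 6); (2, -1) → (4, -1); (4, 0) → (8, 0); (1, 5/2) → (2, 5/2); (2, -2) → (4, -2)
T3 shear: y ← y − 2·x: (-8, 6) → (-8, 22); (4, -1) → (4, -9); (8, 0) → (8, -16); (2, 5/2) → (2, -3/2); (4, -2) → (4, -10)
T4 scale by (-2, 1): (-8, 22) → (16, 22); (4, -9) → (-8, -9); (8, -16) → (-16, -16); (2, -3/2) → (-4, -3/2); (4, -10) → (-8, -10)
T5 translate by (3, 6): (16, 22) → (19, 28); (-8, -9) → (-5, -3); (-16, -16) → (-13, -10); (-4, -3/2) → (-1, 9/2); (-8, -10) → (-5, -4)
T6 shear: y ← y + 2·x: (19, 28) → (19, 66); (-5, -3) → (-5, -13); (-13, -10) → (-13, -36); (-1, 9/2) → (-1, 5/2); (-5, -4) → (-5, -14)

image vertices: (19, 66), (-5, -13), (-13, -36), (-1, 5/2), (-5, -14)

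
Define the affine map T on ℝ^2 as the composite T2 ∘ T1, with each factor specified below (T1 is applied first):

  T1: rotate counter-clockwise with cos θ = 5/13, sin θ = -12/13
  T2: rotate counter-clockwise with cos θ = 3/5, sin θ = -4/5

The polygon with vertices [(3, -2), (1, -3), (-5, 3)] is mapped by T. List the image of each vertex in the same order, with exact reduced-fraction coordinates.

T1 rotate counter-clockwise with cos θ = 5/13, sin θ = -12/13: (3, -2) → (-9/13, -46/13); (1, -3) → (-31/13, -27/13); (-5, 3) → (11/13, 75/13)
T2 rotate counter-clockwise with cos θ = 3/5, sin θ = -4/5: (-9/13, -46/13) → (-211/65, -102/65); (-31/13, -27/13) → (-201/65, 43/65); (11/13, 75/13) → (333/65, 181/65)

image vertices: (-211/65, -102/65), (-201/65, 43/65), (333/65, 181/65)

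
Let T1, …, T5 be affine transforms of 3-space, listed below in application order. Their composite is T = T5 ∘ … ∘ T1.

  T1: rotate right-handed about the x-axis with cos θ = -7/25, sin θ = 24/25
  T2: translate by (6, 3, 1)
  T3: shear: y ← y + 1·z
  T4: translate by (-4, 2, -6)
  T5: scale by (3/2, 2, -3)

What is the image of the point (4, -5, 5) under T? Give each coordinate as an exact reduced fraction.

T1 rotate right-handed about the x-axis with cos θ = -7/25, sin θ = 24/25: (4, -5, 5) → (4, -17/5, -31/5)
T2 translate by (6, 3, 1): (4, -17/5, -31/5) → (10, -2/5, -26/5)
T3 shear: y ← y + 1·z: (10, -2/5, -26/5) → (10, -28/5, -26/5)
T4 translate by (-4, 2, -6): (10, -28/5, -26/5) → (6, -18/5, -56/5)
T5 scale by (3/2, 2, -3): (6, -18/5, -56/5) → (9, -36/5, 168/5)

T(p) = (9, -36/5, 168/5)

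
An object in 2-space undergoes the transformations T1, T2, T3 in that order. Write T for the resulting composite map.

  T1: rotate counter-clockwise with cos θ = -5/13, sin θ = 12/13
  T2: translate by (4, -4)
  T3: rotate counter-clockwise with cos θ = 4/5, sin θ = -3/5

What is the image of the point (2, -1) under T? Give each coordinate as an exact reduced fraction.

T1 rotate counter-clockwise with cos θ = -5/13, sin θ = 12/13: (2, -1) → (2/13, 29/13)
T2 translate by (4, -4): (2/13, 29/13) → (54/13, -23/13)
T3 rotate counter-clockwise with cos θ = 4/5, sin θ = -3/5: (54/13, -23/13) → (147/65, -254/65)

T(p) = (147/65, -254/65)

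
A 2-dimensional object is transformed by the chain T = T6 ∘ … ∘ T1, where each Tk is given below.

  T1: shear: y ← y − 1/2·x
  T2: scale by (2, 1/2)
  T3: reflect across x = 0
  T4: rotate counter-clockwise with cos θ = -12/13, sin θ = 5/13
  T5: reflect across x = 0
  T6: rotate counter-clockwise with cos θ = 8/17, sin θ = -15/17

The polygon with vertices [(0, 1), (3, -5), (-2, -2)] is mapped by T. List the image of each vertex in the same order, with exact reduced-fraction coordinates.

T1 shear: y ← y − 1/2·x: (0, 1) → (0, 1); (3, -5) → (3, -13/2); (-2, -2) → (-2, -1)
T2 scale by (2, 1/2): (0, 1) → (0, 1/2); (3, -13/2) → (6, -13/4); (-2, -1) → (-4, -1/2)
T3 reflect across x = 0: (0, 1/2) → (0, 1/2); (6, -13/4) → (-6, -13/4); (-4, -1/2) → (4, -1/2)
T4 rotate counter-clockwise with cos θ = -12/13, sin θ = 5/13: (0, 1/2) → (-5/26, -6/13); (-6, -13/4) → (353/52, 9/13); (4, -1/2) → (-7/2, 2)
T5 reflect across x = 0: (-5/26, -6/13) → (5/26, -6/13); (353/52, 9/13) → (-353/52, 9/13); (-7/2, 2) → (7/2, 2)
T6 rotate counter-clockwise with cos θ = 8/17, sin θ = -15/17: (5/26, -6/13) → (-70/221, -171/442); (-353/52, 9/13) → (-571/221, 5583/884); (7/2, 2) → (58/17, -73/34)

image vertices: (-70/221, -171/442), (-571/221, 5583/884), (58/17, -73/34)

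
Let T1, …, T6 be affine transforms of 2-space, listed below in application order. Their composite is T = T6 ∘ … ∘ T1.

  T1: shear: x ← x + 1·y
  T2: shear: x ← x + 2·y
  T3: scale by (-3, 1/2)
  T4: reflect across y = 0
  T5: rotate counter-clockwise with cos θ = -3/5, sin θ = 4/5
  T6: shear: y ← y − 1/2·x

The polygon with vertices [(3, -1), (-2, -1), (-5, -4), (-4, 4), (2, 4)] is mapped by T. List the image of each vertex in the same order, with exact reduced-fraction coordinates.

T1 shear: x ← x + 1·y: (3, -1) → (2, -1); (-2, -1) → (-3, -1); (-5, -4) → (-9, -4); (-4, 4) → (0, 4); (2, 4) → (6, 4)
T2 shear: x ← x + 2·y: (2, -1) → (0, -1); (-3, -1) → (-5, -1); (-9, -4) → (-17, -4); (0, 4) → (8, 4); (6, 4) → (14, 4)
T3 scale by (-3, 1/2): (0, -1) → (0, -1/2); (-5, -1) → (15, -1/2); (-17, -4) → (51, -2); (8, 4) → (-24, 2); (14, 4) → (-42, 2)
T4 reflect across y = 0: (0, -1/2) → (0, 1/2); (15, -1/2) → (15, 1/2); (51, -2) → (51, 2); (-24, 2) → (-24, -2); (-42, 2) → (-42, -2)
T5 rotate counter-clockwise with cos θ = -3/5, sin θ = 4/5: (0, 1/2) → (-2/5, -3/10); (15, 1/2) → (-47/5, 117/10); (51, 2) → (-161/5, 198/5); (-24, -2) → (16, -18); (-42, -2) → (134/5, -162/5)
T6 shear: y ← y − 1/2·x: (-2/5, -3/10) → (-2/5, -1/10); (-47/5, 117/10) → (-47/5, 82/5); (-161/5, 198/5) → (-161/5, 557/10); (16, -18) → (16, -26); (134/5, -162/5) → (134/5, -229/5)

image vertices: (-2/5, -1/10), (-47/5, 82/5), (-161/5, 557/10), (16, -26), (134/5, -229/5)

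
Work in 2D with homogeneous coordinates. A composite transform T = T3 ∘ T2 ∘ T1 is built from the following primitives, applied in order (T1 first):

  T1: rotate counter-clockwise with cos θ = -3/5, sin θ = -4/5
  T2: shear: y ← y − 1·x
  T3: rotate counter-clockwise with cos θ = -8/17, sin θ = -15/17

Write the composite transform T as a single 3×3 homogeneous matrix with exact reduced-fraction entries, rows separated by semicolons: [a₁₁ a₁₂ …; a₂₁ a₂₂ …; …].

T1 = [-3/5 4/5 0; -4/5 -3/5 0; 0 0 1]
T2·T1 = [-3/5 4/5 0; -1/5 -7/5 0; 0 0 1]
T3·…·T1 = [9/85 -137/85 0; 53/85 -4/85 0; 0 0 1]

T = [9/85 -137/85 0; 53/85 -4/85 0; 0 0 1]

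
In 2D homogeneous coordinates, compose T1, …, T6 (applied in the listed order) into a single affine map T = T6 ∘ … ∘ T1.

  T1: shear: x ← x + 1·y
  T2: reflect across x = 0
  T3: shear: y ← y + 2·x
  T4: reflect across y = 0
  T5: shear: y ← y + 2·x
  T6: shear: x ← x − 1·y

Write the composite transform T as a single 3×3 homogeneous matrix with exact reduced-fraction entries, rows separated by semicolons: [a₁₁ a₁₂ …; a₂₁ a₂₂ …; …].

T = [-1 0 0; 0 -1 0; 0 0 1]

T1 = [1 1 0; 0 1 0; 0 0 1]
T2·T1 = [-1 -1 0; 0 1 0; 0 0 1]
T3·…·T1 = [-1 -1 0; -2 -1 0; 0 0 1]
T4·…·T1 = [-1 -1 0; 2 1 0; 0 0 1]
T5·…·T1 = [-1 -1 0; 0 -1 0; 0 0 1]
T6·…·T1 = [-1 0 0; 0 -1 0; 0 0 1]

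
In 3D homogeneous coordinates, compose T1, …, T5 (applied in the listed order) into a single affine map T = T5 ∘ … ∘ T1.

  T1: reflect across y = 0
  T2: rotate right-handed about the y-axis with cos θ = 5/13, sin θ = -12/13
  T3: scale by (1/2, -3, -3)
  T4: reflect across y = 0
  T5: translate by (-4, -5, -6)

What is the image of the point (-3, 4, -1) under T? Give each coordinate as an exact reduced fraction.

T(p) = (-107/26, -17, 45/13)

T1 reflect across y = 0: (-3, 4, -1) → (-3, -4, -1)
T2 rotate right-handed about the y-axis with cos θ = 5/13, sin θ = -12/13: (-3, -4, -1) → (-3/13, -4, -41/13)
T3 scale by (1/2, -3, -3): (-3/13, -4, -41/13) → (-3/26, 12, 123/13)
T4 reflect across y = 0: (-3/26, 12, 123/13) → (-3/26, -12, 123/13)
T5 translate by (-4, -5, -6): (-3/26, -12, 123/13) → (-107/26, -17, 45/13)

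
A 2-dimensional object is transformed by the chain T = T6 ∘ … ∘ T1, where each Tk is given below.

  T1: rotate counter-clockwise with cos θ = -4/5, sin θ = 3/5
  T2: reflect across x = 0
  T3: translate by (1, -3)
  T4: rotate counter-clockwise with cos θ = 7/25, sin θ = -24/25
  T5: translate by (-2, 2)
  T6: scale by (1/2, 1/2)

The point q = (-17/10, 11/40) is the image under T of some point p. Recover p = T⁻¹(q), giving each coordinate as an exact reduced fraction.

p = (3/4, -1)

T1 = [-4/5 -3/5 0; 3/5 -4/5 0; 0 0 1]
T2·T1 = [4/5 3/5 0; 3/5 -4/5 0; 0 0 1]
T3·…·T1 = [4/5 3/5 1; 3/5 -4/5 -3; 0 0 1]
T4·…·T1 = [4/5 -3/5 -13/5; -3/5 -4/5 -9/5; 0 0 1]
T5·…·T1 = [4/5 -3/5 -23/5; -3/5 -4/5 1/5; 0 0 1]
T6·…·T1 = [2/5 -3/10 -23/10; -3/10 -2/5 1/10; 0 0 1]
det M = -1/4; M⁻¹ = [8/5 -6/5 19/5; -6/5 -8/5 -13/5; 0 0 1]
M⁻¹ · (-17/10, 11/40)ᵀ = (3/4, -1)ᵀ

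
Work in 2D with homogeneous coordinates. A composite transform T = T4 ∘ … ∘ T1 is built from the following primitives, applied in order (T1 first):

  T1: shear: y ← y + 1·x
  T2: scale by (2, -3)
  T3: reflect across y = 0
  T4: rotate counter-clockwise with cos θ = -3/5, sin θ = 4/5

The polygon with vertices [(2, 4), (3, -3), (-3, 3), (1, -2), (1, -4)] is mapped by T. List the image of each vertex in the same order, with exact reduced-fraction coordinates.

T1 shear: y ← y + 1·x: (2, 4) → (2, 6); (3, -3) → (3, 0); (-3, 3) → (-3, 0); (1, -2) → (1, -1); (1, -4) → (1, -3)
T2 scale by (2, -3): (2, 6) → (4, -18); (3, 0) → (6, 0); (-3, 0) → (-6, 0); (1, -1) → (2, 3); (1, -3) → (2, 9)
T3 reflect across y = 0: (4, -18) → (4, 18); (6, 0) → (6, 0); (-6, 0) → (-6, 0); (2, 3) → (2, -3); (2, 9) → (2, -9)
T4 rotate counter-clockwise with cos θ = -3/5, sin θ = 4/5: (4, 18) → (-84/5, -38/5); (6, 0) → (-18/5, 24/5); (-6, 0) → (18/5, -24/5); (2, -3) → (6/5, 17/5); (2, -9) → (6, 7)

image vertices: (-84/5, -38/5), (-18/5, 24/5), (18/5, -24/5), (6/5, 17/5), (6, 7)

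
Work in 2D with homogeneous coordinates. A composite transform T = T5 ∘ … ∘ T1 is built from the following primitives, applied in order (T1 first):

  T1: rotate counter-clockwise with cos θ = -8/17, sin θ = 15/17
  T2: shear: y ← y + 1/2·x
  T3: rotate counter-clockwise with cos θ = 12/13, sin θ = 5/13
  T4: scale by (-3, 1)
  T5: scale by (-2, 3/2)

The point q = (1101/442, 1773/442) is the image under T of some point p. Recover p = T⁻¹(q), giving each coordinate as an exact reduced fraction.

p = (3/4, -2)

T1 = [-8/17 -15/17 0; 15/17 -8/17 0; 0 0 1]
T2·T1 = [-8/17 -15/17 0; 11/17 -31/34 0; 0 0 1]
T3·…·T1 = [-151/221 -205/442 0; 92/221 -261/221 0; 0 0 1]
T4·…·T1 = [453/221 615/442 0; 92/221 -261/221 0; 0 0 1]
T5·…·T1 = [-906/221 -615/221 0; 138/221 -783/442 0; 0 0 1]
det M = 9; M⁻¹ = [-87/442 205/663 0; -46/663 -302/663 0; 0 0 1]
M⁻¹ · (1101/442, 1773/442)ᵀ = (3/4, -2)ᵀ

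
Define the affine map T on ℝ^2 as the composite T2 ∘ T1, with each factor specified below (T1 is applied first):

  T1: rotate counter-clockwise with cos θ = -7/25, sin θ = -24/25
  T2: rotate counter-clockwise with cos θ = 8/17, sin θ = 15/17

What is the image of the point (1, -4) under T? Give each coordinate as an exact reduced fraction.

T1 rotate counter-clockwise with cos θ = -7/25, sin θ = -24/25: (1, -4) → (-103/25, 4/25)
T2 rotate counter-clockwise with cos θ = 8/17, sin θ = 15/17: (-103/25, 4/25) → (-52/25, -89/25)

T(p) = (-52/25, -89/25)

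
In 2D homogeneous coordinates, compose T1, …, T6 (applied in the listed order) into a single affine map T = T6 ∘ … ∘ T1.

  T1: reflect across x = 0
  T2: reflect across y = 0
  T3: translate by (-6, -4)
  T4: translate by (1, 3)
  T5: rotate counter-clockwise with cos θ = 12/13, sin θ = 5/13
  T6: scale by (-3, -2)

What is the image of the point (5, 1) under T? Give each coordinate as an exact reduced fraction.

T(p) = (330/13, 148/13)

T1 reflect across x = 0: (5, 1) → (-5, 1)
T2 reflect across y = 0: (-5, 1) → (-5, -1)
T3 translate by (-6, -4): (-5, -1) → (-11, -5)
T4 translate by (1, 3): (-11, -5) → (-10, -2)
T5 rotate counter-clockwise with cos θ = 12/13, sin θ = 5/13: (-10, -2) → (-110/13, -74/13)
T6 scale by (-3, -2): (-110/13, -74/13) → (330/13, 148/13)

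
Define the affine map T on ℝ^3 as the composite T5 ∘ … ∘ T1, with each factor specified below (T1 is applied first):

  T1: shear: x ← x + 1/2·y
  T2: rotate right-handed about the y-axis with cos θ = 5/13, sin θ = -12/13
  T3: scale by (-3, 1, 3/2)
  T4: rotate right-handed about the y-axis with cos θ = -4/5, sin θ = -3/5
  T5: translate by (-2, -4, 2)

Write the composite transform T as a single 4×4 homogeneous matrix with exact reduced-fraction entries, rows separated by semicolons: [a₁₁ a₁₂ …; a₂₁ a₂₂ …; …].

T1 = [1 1/2 0 0; 0 1 0 0; 0 0 1 0; 0 0 0 1]
T2·T1 = [5/13 5/26 -12/13 0; 0 1 0 0; 12/13 6/13 5/13 0; 0 0 0 1]
T3·…·T1 = [-15/13 -15/26 36/13 0; 0 1 0 0; 18/13 9/13 15/26 0; 0 0 0 1]
T4·…·T1 = [6/65 3/65 -333/130 0; 0 1 0 0; -9/5 -9/10 6/5 0; 0 0 0 1]
T5·…·T1 = [6/65 3/65 -333/130 -2; 0 1 0 -4; -9/5 -9/10 6/5 2; 0 0 0 1]

T = [6/65 3/65 -333/130 -2; 0 1 0 -4; -9/5 -9/10 6/5 2; 0 0 0 1]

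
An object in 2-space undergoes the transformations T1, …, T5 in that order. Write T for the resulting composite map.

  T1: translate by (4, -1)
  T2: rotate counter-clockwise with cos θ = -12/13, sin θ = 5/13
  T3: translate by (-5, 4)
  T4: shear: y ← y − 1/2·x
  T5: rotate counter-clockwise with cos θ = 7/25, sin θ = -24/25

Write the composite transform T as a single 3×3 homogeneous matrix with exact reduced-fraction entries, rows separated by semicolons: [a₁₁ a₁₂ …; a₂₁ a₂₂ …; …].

T = [36/65 -263/325 2556/325; 73/65 107/650 3558/325; 0 0 1]

T1 = [1 0 4; 0 1 -1; 0 0 1]
T2·T1 = [-12/13 -5/13 -43/13; 5/13 -12/13 32/13; 0 0 1]
T3·…·T1 = [-12/13 -5/13 -108/13; 5/13 -12/13 84/13; 0 0 1]
T4·…·T1 = [-12/13 -5/13 -108/13; 11/13 -19/26 138/13; 0 0 1]
T5·…·T1 = [36/65 -263/325 2556/325; 73/65 107/650 3558/325; 0 0 1]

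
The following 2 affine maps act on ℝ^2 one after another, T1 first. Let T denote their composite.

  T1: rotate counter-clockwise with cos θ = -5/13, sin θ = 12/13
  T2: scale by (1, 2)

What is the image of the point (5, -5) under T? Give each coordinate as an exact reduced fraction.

T(p) = (35/13, 170/13)

T1 rotate counter-clockwise with cos θ = -5/13, sin θ = 12/13: (5, -5) → (35/13, 85/13)
T2 scale by (1, 2): (35/13, 85/13) → (35/13, 170/13)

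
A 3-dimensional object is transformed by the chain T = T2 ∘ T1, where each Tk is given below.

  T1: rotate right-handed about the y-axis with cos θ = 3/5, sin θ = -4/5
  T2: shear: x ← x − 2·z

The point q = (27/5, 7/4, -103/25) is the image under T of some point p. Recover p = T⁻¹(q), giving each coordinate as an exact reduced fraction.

T1 = [3/5 0 -4/5 0; 0 1 0 0; 4/5 0 3/5 0; 0 0 0 1]
T2·T1 = [-1 0 -2 0; 0 1 0 0; 4/5 0 3/5 0; 0 0 0 1]
det M = 1; M⁻¹ = [3/5 0 2 0; 0 1 0 0; -4/5 0 -1 0; 0 0 0 1]
M⁻¹ · (27/5, 7/4, -103/25)ᵀ = (-5, 7/4, -1/5)ᵀ

p = (-5, 7/4, -1/5)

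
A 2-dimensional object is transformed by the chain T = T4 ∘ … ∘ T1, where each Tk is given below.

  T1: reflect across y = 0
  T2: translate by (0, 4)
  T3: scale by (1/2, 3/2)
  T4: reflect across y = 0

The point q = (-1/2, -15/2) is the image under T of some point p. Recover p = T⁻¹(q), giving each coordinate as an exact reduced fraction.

T1 = [1 0 0; 0 -1 0; 0 0 1]
T2·T1 = [1 0 0; 0 -1 4; 0 0 1]
T3·…·T1 = [1/2 0 0; 0 -3/2 6; 0 0 1]
T4·…·T1 = [1/2 0 0; 0 3/2 -6; 0 0 1]
det M = 3/4; M⁻¹ = [2 0 0; 0 2/3 4; 0 0 1]
M⁻¹ · (-1/2, -15/2)ᵀ = (-1, -1)ᵀ

p = (-1, -1)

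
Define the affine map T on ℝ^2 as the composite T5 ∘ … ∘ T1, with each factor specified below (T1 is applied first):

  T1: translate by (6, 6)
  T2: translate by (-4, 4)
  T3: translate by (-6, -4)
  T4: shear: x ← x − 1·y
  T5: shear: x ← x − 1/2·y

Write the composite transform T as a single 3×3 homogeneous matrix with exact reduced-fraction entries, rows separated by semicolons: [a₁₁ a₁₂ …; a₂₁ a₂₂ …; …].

T = [1 -3/2 -13; 0 1 6; 0 0 1]

T1 = [1 0 6; 0 1 6; 0 0 1]
T2·T1 = [1 0 2; 0 1 10; 0 0 1]
T3·…·T1 = [1 0 -4; 0 1 6; 0 0 1]
T4·…·T1 = [1 -1 -10; 0 1 6; 0 0 1]
T5·…·T1 = [1 -3/2 -13; 0 1 6; 0 0 1]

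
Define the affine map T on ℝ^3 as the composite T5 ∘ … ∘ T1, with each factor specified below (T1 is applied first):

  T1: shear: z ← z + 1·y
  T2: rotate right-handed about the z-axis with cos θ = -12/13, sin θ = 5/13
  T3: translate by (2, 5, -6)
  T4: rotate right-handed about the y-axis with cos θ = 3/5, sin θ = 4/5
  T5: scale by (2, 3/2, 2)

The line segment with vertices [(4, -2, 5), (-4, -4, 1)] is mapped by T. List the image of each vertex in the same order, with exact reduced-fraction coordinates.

image vertices: (-384/65, 327/26, -138/65), (-372/65, 279/26, -1454/65)

T1 shear: z ← z + 1·y: (4, -2, 5) → (4, -2, 3); (-4, -4, 1) → (-4, -4, -3)
T2 rotate right-handed about the z-axis with cos θ = -12/13, sin θ = 5/13: (4, -2, 3) → (-38/13, 44/13, 3); (-4, -4, -3) → (68/13, 28/13, -3)
T3 translate by (2, 5, -6): (-38/13, 44/13, 3) → (-12/13, 109/13, -3); (68/13, 28/13, -3) → (94/13, 93/13, -9)
T4 rotate right-handed about the y-axis with cos θ = 3/5, sin θ = 4/5: (-12/13, 109/13, -3) → (-192/65, 109/13, -69/65); (94/13, 93/13, -9) → (-186/65, 93/13, -727/65)
T5 scale by (2, 3/2, 2): (-192/65, 109/13, -69/65) → (-384/65, 327/26, -138/65); (-186/65, 93/13, -727/65) → (-372/65, 279/26, -1454/65)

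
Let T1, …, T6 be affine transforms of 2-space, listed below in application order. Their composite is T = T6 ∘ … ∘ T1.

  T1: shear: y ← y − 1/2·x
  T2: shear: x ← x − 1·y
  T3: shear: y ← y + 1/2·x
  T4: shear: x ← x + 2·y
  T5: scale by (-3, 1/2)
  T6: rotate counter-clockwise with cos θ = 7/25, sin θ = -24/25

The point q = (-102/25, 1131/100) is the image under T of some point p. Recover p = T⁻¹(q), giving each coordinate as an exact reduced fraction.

T1 = [1 0 0; -1/2 1 0; 0 0 1]
T2·T1 = [3/2 -1 0; -1/2 1 0; 0 0 1]
T3·…·T1 = [3/2 -1 0; 1/4 1/2 0; 0 0 1]
T4·…·T1 = [2 0 0; 1/4 1/2 0; 0 0 1]
T5·…·T1 = [-6 0 0; 1/8 1/4 0; 0 0 1]
T6·…·T1 = [-39/25 6/25 0; 1159/200 7/100 0; 0 0 1]
det M = -3/2; M⁻¹ = [-7/150 4/25 0; 1159/300 26/25 0; 0 0 1]
M⁻¹ · (-102/25, 1131/100)ᵀ = (2, -4)ᵀ

p = (2, -4)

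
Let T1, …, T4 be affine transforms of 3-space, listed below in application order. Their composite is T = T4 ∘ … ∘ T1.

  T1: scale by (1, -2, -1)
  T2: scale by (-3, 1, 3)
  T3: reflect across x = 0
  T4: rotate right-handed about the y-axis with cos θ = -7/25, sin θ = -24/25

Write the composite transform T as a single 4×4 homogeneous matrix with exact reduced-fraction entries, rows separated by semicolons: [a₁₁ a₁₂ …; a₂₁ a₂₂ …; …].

T = [-21/25 0 72/25 0; 0 -2 0 0; 72/25 0 21/25 0; 0 0 0 1]

T1 = [1 0 0 0; 0 -2 0 0; 0 0 -1 0; 0 0 0 1]
T2·T1 = [-3 0 0 0; 0 -2 0 0; 0 0 -3 0; 0 0 0 1]
T3·…·T1 = [3 0 0 0; 0 -2 0 0; 0 0 -3 0; 0 0 0 1]
T4·…·T1 = [-21/25 0 72/25 0; 0 -2 0 0; 72/25 0 21/25 0; 0 0 0 1]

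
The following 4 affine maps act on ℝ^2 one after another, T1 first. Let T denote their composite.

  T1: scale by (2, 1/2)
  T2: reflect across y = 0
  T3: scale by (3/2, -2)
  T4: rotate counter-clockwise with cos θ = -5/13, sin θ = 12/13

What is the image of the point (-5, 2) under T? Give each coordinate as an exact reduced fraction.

T1 scale by (2, 1/2): (-5, 2) → (-10, 1)
T2 reflect across y = 0: (-10, 1) → (-10, -1)
T3 scale by (3/2, -2): (-10, -1) → (-15, 2)
T4 rotate counter-clockwise with cos θ = -5/13, sin θ = 12/13: (-15, 2) → (51/13, -190/13)

T(p) = (51/13, -190/13)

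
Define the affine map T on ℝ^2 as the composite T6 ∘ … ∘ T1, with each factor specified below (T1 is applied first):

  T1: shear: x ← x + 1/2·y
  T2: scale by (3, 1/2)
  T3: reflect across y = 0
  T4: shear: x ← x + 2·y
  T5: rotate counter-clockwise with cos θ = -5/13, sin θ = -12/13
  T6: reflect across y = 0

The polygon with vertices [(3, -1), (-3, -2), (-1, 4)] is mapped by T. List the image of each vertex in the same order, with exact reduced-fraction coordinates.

image vertices: (-73/26, 209/26), (62/13, -115/13), (-19/13, -22/13)

T1 shear: x ← x + 1/2·y: (3, -1) → (5/2, -1); (-3, -2) → (-4, -2); (-1, 4) → (1, 4)
T2 scale by (3, 1/2): (5/2, -1) → (15/2, -1/2); (-4, -2) → (-12, -1); (1, 4) → (3, 2)
T3 reflect across y = 0: (15/2, -1/2) → (15/2, 1/2); (-12, -1) → (-12, 1); (3, 2) → (3, -2)
T4 shear: x ← x + 2·y: (15/2, 1/2) → (17/2, 1/2); (-12, 1) → (-10, 1); (3, -2) → (-1, -2)
T5 rotate counter-clockwise with cos θ = -5/13, sin θ = -12/13: (17/2, 1/2) → (-73/26, -209/26); (-10, 1) → (62/13, 115/13); (-1, -2) → (-19/13, 22/13)
T6 reflect across y = 0: (-73/26, -209/26) → (-73/26, 209/26); (62/13, 115/13) → (62/13, -115/13); (-19/13, 22/13) → (-19/13, -22/13)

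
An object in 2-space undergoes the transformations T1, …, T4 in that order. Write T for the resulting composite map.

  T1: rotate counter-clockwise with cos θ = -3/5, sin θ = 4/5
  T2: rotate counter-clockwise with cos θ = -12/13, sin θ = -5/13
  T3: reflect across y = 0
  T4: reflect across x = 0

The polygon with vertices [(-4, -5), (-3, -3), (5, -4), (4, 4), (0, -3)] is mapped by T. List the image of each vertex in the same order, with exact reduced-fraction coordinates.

T1 rotate counter-clockwise with cos θ = -3/5, sin θ = 4/5: (-4, -5) → (32/5, -1/5); (-3, -3) → (21/5, -3/5); (5, -4) → (1/5, 32/5); (4, 4) → (-28/5, 4/5); (0, -3) → (12/5, 9/5)
T2 rotate counter-clockwise with cos θ = -12/13, sin θ = -5/13: (32/5, -1/5) → (-389/65, -148/65); (21/5, -3/5) → (-267/65, -69/65); (1/5, 32/5) → (148/65, -389/65); (-28/5, 4/5) → (356/65, 92/65); (12/5, 9/5) → (-99/65, -168/65)
T3 reflect across y = 0: (-389/65, -148/65) → (-389/65, 148/65); (-267/65, -69/65) → (-267/65, 69/65); (148/65, -389/65) → (148/65, 389/65); (356/65, 92/65) → (356/65, -92/65); (-99/65, -168/65) → (-99/65, 168/65)
T4 reflect across x = 0: (-389/65, 148/65) → (389/65, 148/65); (-267/65, 69/65) → (267/65, 69/65); (148/65, 389/65) → (-148/65, 389/65); (356/65, -92/65) → (-356/65, -92/65); (-99/65, 168/65) → (99/65, 168/65)

image vertices: (389/65, 148/65), (267/65, 69/65), (-148/65, 389/65), (-356/65, -92/65), (99/65, 168/65)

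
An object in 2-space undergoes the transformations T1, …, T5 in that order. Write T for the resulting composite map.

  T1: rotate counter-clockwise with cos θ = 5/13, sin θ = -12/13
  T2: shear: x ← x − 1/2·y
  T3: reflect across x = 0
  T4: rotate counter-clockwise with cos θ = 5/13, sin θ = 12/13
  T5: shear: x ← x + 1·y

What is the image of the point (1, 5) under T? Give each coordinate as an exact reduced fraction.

T1 rotate counter-clockwise with cos θ = 5/13, sin θ = -12/13: (1, 5) → (5, 1)
T2 shear: x ← x − 1/2·y: (5, 1) → (9/2, 1)
T3 reflect across x = 0: (9/2, 1) → (-9/2, 1)
T4 rotate counter-clockwise with cos θ = 5/13, sin θ = 12/13: (-9/2, 1) → (-69/26, -49/13)
T5 shear: x ← x + 1·y: (-69/26, -49/13) → (-167/26, -49/13)

T(p) = (-167/26, -49/13)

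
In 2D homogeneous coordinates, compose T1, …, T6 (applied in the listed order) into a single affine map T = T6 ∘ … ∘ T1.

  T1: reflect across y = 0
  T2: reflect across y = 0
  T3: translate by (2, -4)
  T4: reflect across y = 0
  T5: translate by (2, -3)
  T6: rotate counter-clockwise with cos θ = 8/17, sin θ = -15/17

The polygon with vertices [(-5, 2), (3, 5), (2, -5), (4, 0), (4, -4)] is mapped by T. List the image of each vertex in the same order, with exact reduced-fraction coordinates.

image vertices: (-23/17, 7/17), (-4/17, -137/17), (138/17, -42/17), (79/17, -112/17), (139/17, -80/17)

T1 reflect across y = 0: (-5, 2) → (-5, -2); (3, 5) → (3, -5); (2, -5) → (2, 5); (4, 0) → (4, 0); (4, -4) → (4, 4)
T2 reflect across y = 0: (-5, -2) → (-5, 2); (3, -5) → (3, 5); (2, 5) → (2, -5); (4, 0) → (4, 0); (4, 4) → (4, -4)
T3 translate by (2, -4): (-5, 2) → (-3, -2); (3, 5) → (5, 1); (2, -5) → (4, -9); (4, 0) → (6, -4); (4, -4) → (6, -8)
T4 reflect across y = 0: (-3, -2) → (-3, 2); (5, 1) → (5, -1); (4, -9) → (4, 9); (6, -4) → (6, 4); (6, -8) → (6, 8)
T5 translate by (2, -3): (-3, 2) → (-1, -1); (5, -1) → (7, -4); (4, 9) → (6, 6); (6, 4) → (8, 1); (6, 8) → (8, 5)
T6 rotate counter-clockwise with cos θ = 8/17, sin θ = -15/17: (-1, -1) → (-23/17, 7/17); (7, -4) → (-4/17, -137/17); (6, 6) → (138/17, -42/17); (8, 1) → (79/17, -112/17); (8, 5) → (139/17, -80/17)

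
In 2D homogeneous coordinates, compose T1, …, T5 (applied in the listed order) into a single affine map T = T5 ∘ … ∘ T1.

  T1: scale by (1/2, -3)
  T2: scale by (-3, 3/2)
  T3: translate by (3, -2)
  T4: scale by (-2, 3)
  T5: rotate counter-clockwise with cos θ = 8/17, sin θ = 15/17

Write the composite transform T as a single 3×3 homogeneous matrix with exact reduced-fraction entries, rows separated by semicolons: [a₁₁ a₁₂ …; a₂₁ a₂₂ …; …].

T = [24/17 405/34 42/17; 45/17 -108/17 -138/17; 0 0 1]

T1 = [1/2 0 0; 0 -3 0; 0 0 1]
T2·T1 = [-3/2 0 0; 0 -9/2 0; 0 0 1]
T3·…·T1 = [-3/2 0 3; 0 -9/2 -2; 0 0 1]
T4·…·T1 = [3 0 -6; 0 -27/2 -6; 0 0 1]
T5·…·T1 = [24/17 405/34 42/17; 45/17 -108/17 -138/17; 0 0 1]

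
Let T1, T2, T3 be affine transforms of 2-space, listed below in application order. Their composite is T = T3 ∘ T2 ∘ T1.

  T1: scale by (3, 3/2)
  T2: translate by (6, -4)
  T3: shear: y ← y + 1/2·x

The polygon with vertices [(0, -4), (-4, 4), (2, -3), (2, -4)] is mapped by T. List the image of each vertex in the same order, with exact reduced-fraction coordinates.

T1 scale by (3, 3/2): (0, -4) → (0, -6); (-4, 4) → (-12, 6); (2, -3) → (6, -9/2); (2, -4) → (6, -6)
T2 translate by (6, -4): (0, -6) → (6, -10); (-12, 6) → (-6, 2); (6, -9/2) → (12, -17/2); (6, -6) → (12, -10)
T3 shear: y ← y + 1/2·x: (6, -10) → (6, -7); (-6, 2) → (-6, -1); (12, -17/2) → (12, -5/2); (12, -10) → (12, -4)

image vertices: (6, -7), (-6, -1), (12, -5/2), (12, -4)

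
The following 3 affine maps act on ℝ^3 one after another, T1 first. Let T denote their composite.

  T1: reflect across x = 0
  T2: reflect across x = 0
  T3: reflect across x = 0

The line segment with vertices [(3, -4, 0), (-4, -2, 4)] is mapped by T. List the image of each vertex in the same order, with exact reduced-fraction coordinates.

image vertices: (-3, -4, 0), (4, -2, 4)

T1 reflect across x = 0: (3, -4, 0) → (-3, -4, 0); (-4, -2, 4) → (4, -2, 4)
T2 reflect across x = 0: (-3, -4, 0) → (3, -4, 0); (4, -2, 4) → (-4, -2, 4)
T3 reflect across x = 0: (3, -4, 0) → (-3, -4, 0); (-4, -2, 4) → (4, -2, 4)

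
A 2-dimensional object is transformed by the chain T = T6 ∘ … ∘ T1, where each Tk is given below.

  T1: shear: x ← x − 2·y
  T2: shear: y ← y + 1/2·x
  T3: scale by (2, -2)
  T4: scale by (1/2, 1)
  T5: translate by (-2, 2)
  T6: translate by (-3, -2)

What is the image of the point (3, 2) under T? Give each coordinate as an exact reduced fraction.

T1 shear: x ← x − 2·y: (3, 2) → (-1, 2)
T2 shear: y ← y + 1/2·x: (-1, 2) → (-1, 3/2)
T3 scale by (2, -2): (-1, 3/2) → (-2, -3)
T4 scale by (1/2, 1): (-2, -3) → (-1, -3)
T5 translate by (-2, 2): (-1, -3) → (-3, -1)
T6 translate by (-3, -2): (-3, -1) → (-6, -3)

T(p) = (-6, -3)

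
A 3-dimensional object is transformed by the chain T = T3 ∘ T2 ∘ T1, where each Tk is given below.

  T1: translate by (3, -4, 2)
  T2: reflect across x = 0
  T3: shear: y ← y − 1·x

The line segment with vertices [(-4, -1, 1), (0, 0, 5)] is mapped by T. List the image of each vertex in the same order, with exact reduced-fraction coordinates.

image vertices: (1, -6, 3), (-3, -1, 7)

T1 translate by (3, -4, 2): (-4, -1, 1) → (-1, -5, 3); (0, 0, 5) → (3, -4, 7)
T2 reflect across x = 0: (-1, -5, 3) → (1, -5, 3); (3, -4, 7) → (-3, -4, 7)
T3 shear: y ← y − 1·x: (1, -5, 3) → (1, -6, 3); (-3, -4, 7) → (-3, -1, 7)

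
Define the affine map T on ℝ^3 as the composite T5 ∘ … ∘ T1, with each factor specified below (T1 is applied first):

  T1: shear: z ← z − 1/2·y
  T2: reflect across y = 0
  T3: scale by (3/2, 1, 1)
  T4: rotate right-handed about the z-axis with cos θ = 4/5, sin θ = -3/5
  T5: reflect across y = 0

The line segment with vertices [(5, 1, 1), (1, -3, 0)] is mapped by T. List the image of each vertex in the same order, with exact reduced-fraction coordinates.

T1 shear: z ← z − 1/2·y: (5, 1, 1) → (5, 1, 1/2); (1, -3, 0) → (1, -3, 3/2)
T2 reflect across y = 0: (5, 1, 1/2) → (5, -1, 1/2); (1, -3, 3/2) → (1, 3, 3/2)
T3 scale by (3/2, 1, 1): (5, -1, 1/2) → (15/2, -1, 1/2); (1, 3, 3/2) → (3/2, 3, 3/2)
T4 rotate right-handed about the z-axis with cos θ = 4/5, sin θ = -3/5: (15/2, -1, 1/2) → (27/5, -53/10, 1/2); (3/2, 3, 3/2) → (3, 3/2, 3/2)
T5 reflect across y = 0: (27/5, -53/10, 1/2) → (27/5, 53/10, 1/2); (3, 3/2, 3/2) → (3, -3/2, 3/2)

image vertices: (27/5, 53/10, 1/2), (3, -3/2, 3/2)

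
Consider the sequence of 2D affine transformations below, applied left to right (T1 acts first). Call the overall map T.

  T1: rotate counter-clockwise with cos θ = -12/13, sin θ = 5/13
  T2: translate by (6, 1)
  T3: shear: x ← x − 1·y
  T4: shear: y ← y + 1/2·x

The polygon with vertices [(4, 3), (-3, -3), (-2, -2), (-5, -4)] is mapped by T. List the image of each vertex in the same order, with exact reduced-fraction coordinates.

image vertices: (18/13, 6/13), (95/13, 163/26), (85/13, 139/26), (122/13, 97/13)

T1 rotate counter-clockwise with cos θ = -12/13, sin θ = 5/13: (4, 3) → (-63/13, -16/13); (-3, -3) → (51/13, 21/13); (-2, -2) → (34/13, 14/13); (-5, -4) → (80/13, 23/13)
T2 translate by (6, 1): (-63/13, -16/13) → (15/13, -3/13); (51/13, 21/13) → (129/13, 34/13); (34/13, 14/13) → (112/13, 27/13); (80/13, 23/13) → (158/13, 36/13)
T3 shear: x ← x − 1·y: (15/13, -3/13) → (18/13, -3/13); (129/13, 34/13) → (95/13, 34/13); (112/13, 27/13) → (85/13, 27/13); (158/13, 36/13) → (122/13, 36/13)
T4 shear: y ← y + 1/2·x: (18/13, -3/13) → (18/13, 6/13); (95/13, 34/13) → (95/13, 163/26); (85/13, 27/13) → (85/13, 139/26); (122/13, 36/13) → (122/13, 97/13)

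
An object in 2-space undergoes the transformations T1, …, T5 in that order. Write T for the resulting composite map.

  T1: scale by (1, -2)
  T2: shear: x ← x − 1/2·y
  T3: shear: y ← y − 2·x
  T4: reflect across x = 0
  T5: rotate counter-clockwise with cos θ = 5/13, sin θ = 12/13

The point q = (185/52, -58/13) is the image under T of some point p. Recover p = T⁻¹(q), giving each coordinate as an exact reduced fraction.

p = (3, -1/4)

T1 = [1 0 0; 0 -2 0; 0 0 1]
T2·T1 = [1 1 0; 0 -2 0; 0 0 1]
T3·…·T1 = [1 1 0; -2 -4 0; 0 0 1]
T4·…·T1 = [-1 -1 0; -2 -4 0; 0 0 1]
T5·…·T1 = [19/13 43/13 0; -22/13 -32/13 0; 0 0 1]
det M = 2; M⁻¹ = [-16/13 -43/26 0; 11/13 19/26 0; 0 0 1]
M⁻¹ · (185/52, -58/13)ᵀ = (3, -1/4)ᵀ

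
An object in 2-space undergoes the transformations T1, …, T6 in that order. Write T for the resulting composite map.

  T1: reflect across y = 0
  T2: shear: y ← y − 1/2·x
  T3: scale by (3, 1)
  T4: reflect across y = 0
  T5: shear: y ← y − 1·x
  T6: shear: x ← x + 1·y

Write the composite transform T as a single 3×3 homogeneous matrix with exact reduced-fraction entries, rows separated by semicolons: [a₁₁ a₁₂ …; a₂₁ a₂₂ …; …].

T1 = [1 0 0; 0 -1 0; 0 0 1]
T2·T1 = [1 0 0; -1/2 -1 0; 0 0 1]
T3·…·T1 = [3 0 0; -1/2 -1 0; 0 0 1]
T4·…·T1 = [3 0 0; 1/2 1 0; 0 0 1]
T5·…·T1 = [3 0 0; -5/2 1 0; 0 0 1]
T6·…·T1 = [1/2 1 0; -5/2 1 0; 0 0 1]

T = [1/2 1 0; -5/2 1 0; 0 0 1]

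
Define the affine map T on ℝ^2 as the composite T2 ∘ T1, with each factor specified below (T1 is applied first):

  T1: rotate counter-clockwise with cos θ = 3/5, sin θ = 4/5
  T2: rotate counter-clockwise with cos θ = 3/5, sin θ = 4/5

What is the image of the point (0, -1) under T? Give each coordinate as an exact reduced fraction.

T1 rotate counter-clockwise with cos θ = 3/5, sin θ = 4/5: (0, -1) → (4/5, -3/5)
T2 rotate counter-clockwise with cos θ = 3/5, sin θ = 4/5: (4/5, -3/5) → (24/25, 7/25)

T(p) = (24/25, 7/25)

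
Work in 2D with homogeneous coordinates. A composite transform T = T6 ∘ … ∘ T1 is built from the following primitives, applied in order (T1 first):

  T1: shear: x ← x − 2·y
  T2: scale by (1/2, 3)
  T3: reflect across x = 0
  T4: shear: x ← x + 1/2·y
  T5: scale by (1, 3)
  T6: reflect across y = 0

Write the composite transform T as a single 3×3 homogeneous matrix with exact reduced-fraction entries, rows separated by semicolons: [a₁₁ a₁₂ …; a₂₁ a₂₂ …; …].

T1 = [1 -2 0; 0 1 0; 0 0 1]
T2·T1 = [1/2 -1 0; 0 3 0; 0 0 1]
T3·…·T1 = [-1/2 1 0; 0 3 0; 0 0 1]
T4·…·T1 = [-1/2 5/2 0; 0 3 0; 0 0 1]
T5·…·T1 = [-1/2 5/2 0; 0 9 0; 0 0 1]
T6·…·T1 = [-1/2 5/2 0; 0 -9 0; 0 0 1]

T = [-1/2 5/2 0; 0 -9 0; 0 0 1]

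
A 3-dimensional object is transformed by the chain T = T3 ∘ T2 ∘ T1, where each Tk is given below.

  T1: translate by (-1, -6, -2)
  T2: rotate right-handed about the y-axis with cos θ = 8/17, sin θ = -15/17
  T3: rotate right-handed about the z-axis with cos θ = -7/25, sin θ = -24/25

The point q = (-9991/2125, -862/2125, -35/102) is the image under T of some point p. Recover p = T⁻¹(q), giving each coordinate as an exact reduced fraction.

T1 = [1 0 0 -1; 0 1 0 -6; 0 0 1 -2; 0 0 0 1]
T2·T1 = [8/17 0 -15/17 22/17; 0 1 0 -6; 15/17 0 8/17 -31/17; 0 0 0 1]
T3·…·T1 = [-56/425 24/25 21/85 -2602/425; -192/425 -7/25 72/85 186/425; 15/17 0 8/17 -31/17; 0 0 0 1]
det M = 1; M⁻¹ = [-56/425 -192/425 15/17 1; 24/25 -7/25 0 6; 21/85 72/85 8/17 2; 0 0 0 1]
M⁻¹ · (-9991/2125, -862/2125, -35/102)ᵀ = (3/2, 8/5, 1/3)ᵀ

p = (3/2, 8/5, 1/3)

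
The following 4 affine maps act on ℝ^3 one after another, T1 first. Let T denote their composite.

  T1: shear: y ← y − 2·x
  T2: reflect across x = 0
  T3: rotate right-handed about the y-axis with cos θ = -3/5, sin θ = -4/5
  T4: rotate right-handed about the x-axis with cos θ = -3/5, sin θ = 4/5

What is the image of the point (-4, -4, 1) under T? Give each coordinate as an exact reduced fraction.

T(p) = (-16/5, -112/25, 41/25)

T1 shear: y ← y − 2·x: (-4, -4, 1) → (-4, 4, 1)
T2 reflect across x = 0: (-4, 4, 1) → (4, 4, 1)
T3 rotate right-handed about the y-axis with cos θ = -3/5, sin θ = -4/5: (4, 4, 1) → (-16/5, 4, 13/5)
T4 rotate right-handed about the x-axis with cos θ = -3/5, sin θ = 4/5: (-16/5, 4, 13/5) → (-16/5, -112/25, 41/25)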